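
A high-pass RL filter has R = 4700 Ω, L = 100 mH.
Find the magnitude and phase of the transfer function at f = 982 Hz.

Step 1 — Angular frequency: ω = 2π·982 = 6170 rad/s.
Step 2 — Transfer function: H(jω) = jωL/(R + jωL).
Step 3 — Numerator jωL = j·617; denominator R + jωL = 4700 + j617.
Step 4 — H = 0.01694 + j0.1291.
Step 5 — Magnitude: |H| = 0.1302 (-17.7 dB); phase: φ = 82.5°.

|H| = 0.1302 (-17.7 dB), φ = 82.5°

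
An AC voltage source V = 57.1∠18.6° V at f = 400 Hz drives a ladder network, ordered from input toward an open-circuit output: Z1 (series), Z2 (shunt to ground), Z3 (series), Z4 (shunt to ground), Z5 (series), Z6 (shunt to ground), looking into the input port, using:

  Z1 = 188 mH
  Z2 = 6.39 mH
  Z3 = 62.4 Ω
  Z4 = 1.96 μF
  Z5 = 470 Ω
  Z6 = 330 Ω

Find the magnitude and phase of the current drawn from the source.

Step 1 — Angular frequency: ω = 2π·f = 2π·400 = 2513 rad/s.
Step 2 — Component impedances:
  Z1: Z = jωL = j·2513·0.188 = 0 + j472.5 Ω
  Z2: Z = jωL = j·2513·0.00639 = 0 + j16.06 Ω
  Z3: Z = R = 62.4 Ω
  Z4: Z = 1/(jωC) = -j/(ω·C) = 0 - j203 Ω
  Z5: Z = R = 470 Ω
  Z6: Z = R = 330 Ω
Step 3 — Ladder network (open output): work backward from the far end, alternating series and parallel combinations. Z_in = 0.6679 + j489.6 Ω = 489.6∠89.9° Ω.
Step 4 — Source phasor: V = 57.1∠18.6° V = 54.12 + j18.21 V.
Step 5 — Ohm's law: I = V / Z_total = (54.12 + j18.21) / (0.6679 + j489.6) = 0.03735 - j0.1105 A.
Step 6 — Convert to polar: |I| = 0.1166 A, ∠I = -71.3°.

I = 0.1166∠-71.3° A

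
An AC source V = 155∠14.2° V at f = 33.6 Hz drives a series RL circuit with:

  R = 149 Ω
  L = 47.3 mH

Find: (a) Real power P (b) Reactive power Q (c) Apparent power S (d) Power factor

Step 1 — Angular frequency: ω = 2π·f = 2π·33.6 = 211.1 rad/s.
Step 2 — Component impedances:
  R: Z = R = 149 Ω
  L: Z = jωL = j·211.1·0.0473 = 0 + j9.986 Ω
Step 3 — Series combination: Z_total = R + L = 149 + j9.986 Ω = 149.3∠3.8° Ω.
Step 4 — Source phasor: V = 155∠14.2° V = 150.3 + j38.02 V.
Step 5 — Current: I = V / Z = 1.021 + j0.1868 A = 1.038∠10.4° A.
Step 6 — Complex power: S = V·I* = 160.5 + j10.76 VA.
Step 7 — Real power: P = Re(S) = 160.5 W.
Step 8 — Reactive power: Q = Im(S) = 10.76 VAR.
Step 9 — Apparent power: |S| = 160.9 VA.
Step 10 — Power factor: PF = P/|S| = 0.9978 (lagging).

(a) P = 160.5 W  (b) Q = 10.76 VAR  (c) S = 160.9 VA  (d) PF = 0.9978 (lagging)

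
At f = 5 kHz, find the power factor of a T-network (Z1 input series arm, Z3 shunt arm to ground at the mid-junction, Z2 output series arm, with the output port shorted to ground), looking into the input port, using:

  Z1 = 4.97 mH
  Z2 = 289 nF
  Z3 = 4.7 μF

Step 1 — Angular frequency: ω = 2π·f = 2π·5000 = 3.142e+04 rad/s.
Step 2 — Component impedances:
  Z1: Z = jωL = j·3.142e+04·0.00497 = 0 + j156.1 Ω
  Z2: Z = 1/(jωC) = -j/(ω·C) = 0 - j110.1 Ω
  Z3: Z = 1/(jωC) = -j/(ω·C) = 0 - j6.773 Ω
Step 3 — With the output port shorted to ground, the output series arm Z2 runs from the junction to ground; the shunt arm Z3 also runs from the junction to ground. They appear in parallel: Z3 || Z2 = 0 - j6.38 Ω.
Step 4 — Series with input arm Z1: Z_in = Z1 + (Z3 || Z2) = 0 + j149.8 Ω = 149.8∠90.0° Ω.
Step 5 — Power factor: PF = cos(φ) = Re(Z)/|Z| = 0/149.8 = 0.
Step 6 — Type: Im(Z) = 149.8 ⇒ lagging (phase φ = 90.0°).

PF = 0 (lagging, φ = 90.0°)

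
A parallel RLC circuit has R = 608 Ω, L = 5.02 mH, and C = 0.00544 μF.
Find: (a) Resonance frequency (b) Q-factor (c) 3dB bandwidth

Step 1 — Resonance: ω₀ = 1/√(LC) = 1/√(0.00502·5.44e-09) = 1.914e+05 rad/s.
Step 2 — f₀ = ω₀/(2π) = 3.046e+04 Hz.
Step 3 — Parallel Q: Q = R/(ω₀L) = 608/(1.914e+05·0.00502) = 0.6329.
Step 4 — Bandwidth: Δω = ω₀/Q = 3.023e+05 rad/s; BW = Δω/(2π) = 4.812e+04 Hz.

(a) f₀ = 3.046e+04 Hz  (b) Q = 0.6329  (c) BW = 4.812e+04 Hz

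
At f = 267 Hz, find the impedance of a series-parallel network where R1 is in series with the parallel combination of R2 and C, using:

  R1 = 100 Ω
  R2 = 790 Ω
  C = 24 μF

Step 1 — Angular frequency: ω = 2π·f = 2π·267 = 1678 rad/s.
Step 2 — Component impedances:
  R1: Z = R = 100 Ω
  R2: Z = R = 790 Ω
  C: Z = 1/(jωC) = -j/(ω·C) = 0 - j24.84 Ω
Step 3 — Parallel branch: R2 || C = 1/(1/R2 + 1/C) = 0.7801 - j24.81 Ω.
Step 4 — Series with R1: Z_total = R1 + (R2 || C) = 100.8 - j24.81 Ω = 103.8∠-13.8° Ω.

Z = 100.8 - j24.81 Ω = 103.8∠-13.8° Ω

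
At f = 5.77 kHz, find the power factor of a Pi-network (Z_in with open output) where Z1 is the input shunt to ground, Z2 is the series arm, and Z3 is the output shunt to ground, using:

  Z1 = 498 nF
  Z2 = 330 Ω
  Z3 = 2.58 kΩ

Step 1 — Angular frequency: ω = 2π·f = 2π·5770 = 3.625e+04 rad/s.
Step 2 — Component impedances:
  Z1: Z = 1/(jωC) = -j/(ω·C) = 0 - j55.39 Ω
  Z2: Z = R = 330 Ω
  Z3: Z = R = 2580 Ω
Step 3 — With open output, the series arm Z2 and the output shunt Z3 appear in series to ground: Z2 + Z3 = 2910 Ω.
Step 4 — Parallel with input shunt Z1: Z_in = Z1 || (Z2 + Z3) = 1.054 - j55.37 Ω = 55.38∠-88.9° Ω.
Step 5 — Power factor: PF = cos(φ) = Re(Z)/|Z| = 1.054/55.38 = 0.01903.
Step 6 — Type: Im(Z) = -55.37 ⇒ leading (phase φ = -88.9°).

PF = 0.01903 (leading, φ = -88.9°)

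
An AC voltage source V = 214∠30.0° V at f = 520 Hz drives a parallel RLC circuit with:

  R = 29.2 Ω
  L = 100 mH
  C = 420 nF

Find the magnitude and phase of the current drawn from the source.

Step 1 — Angular frequency: ω = 2π·f = 2π·520 = 3267 rad/s.
Step 2 — Component impedances:
  R: Z = R = 29.2 Ω
  L: Z = jωL = j·3267·0.1 = 0 + j326.7 Ω
  C: Z = 1/(jωC) = -j/(ω·C) = 0 - j728.7 Ω
Step 3 — Parallel combination: 1/Z_total = 1/R + 1/L + 1/C; Z_total = 29.13 + j1.436 Ω = 29.16∠2.8° Ω.
Step 4 — Source phasor: V = 214∠30.0° V = 185.3 + j107 V.
Step 5 — Ohm's law: I = V / Z_total = (185.3 + j107) / (29.13 + j1.436) = 6.528 + j3.351 A.
Step 6 — Convert to polar: |I| = 7.338 A, ∠I = 27.2°.

I = 7.338∠27.2° A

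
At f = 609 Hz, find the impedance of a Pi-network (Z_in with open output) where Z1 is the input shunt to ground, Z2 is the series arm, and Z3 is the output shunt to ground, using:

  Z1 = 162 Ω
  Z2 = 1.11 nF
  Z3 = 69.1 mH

Step 1 — Angular frequency: ω = 2π·f = 2π·609 = 3826 rad/s.
Step 2 — Component impedances:
  Z1: Z = R = 162 Ω
  Z2: Z = 1/(jωC) = -j/(ω·C) = 0 - j2.354e+05 Ω
  Z3: Z = jωL = j·3826·0.0691 = 0 + j264.4 Ω
Step 3 — With open output, the series arm Z2 and the output shunt Z3 appear in series to ground: Z2 + Z3 = 0 - j2.352e+05 Ω.
Step 4 — Parallel with input shunt Z1: Z_in = Z1 || (Z2 + Z3) = 162 - j0.1116 Ω = 162∠-0.0° Ω.

Z = 162 - j0.1116 Ω = 162∠-0.0° Ω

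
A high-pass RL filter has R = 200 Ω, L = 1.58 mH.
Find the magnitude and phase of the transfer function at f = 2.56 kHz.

Step 1 — Angular frequency: ω = 2π·2560 = 1.608e+04 rad/s.
Step 2 — Transfer function: H(jω) = jωL/(R + jωL).
Step 3 — Numerator jωL = j·25.41; denominator R + jωL = 200 + j25.41.
Step 4 — H = 0.01589 + j0.1251.
Step 5 — Magnitude: |H| = 0.1261 (-18.0 dB); phase: φ = 82.8°.

|H| = 0.1261 (-18.0 dB), φ = 82.8°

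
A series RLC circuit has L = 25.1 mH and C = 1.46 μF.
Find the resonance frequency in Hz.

Step 1 — Resonance condition Im(Z)=0 gives ω₀ = 1/√(LC).
Step 2 — ω₀ = 1/√(0.0251·1.46e-06) = 5224 rad/s.
Step 3 — f₀ = ω₀/(2π) = 831.4 Hz.

f₀ = 831.4 Hz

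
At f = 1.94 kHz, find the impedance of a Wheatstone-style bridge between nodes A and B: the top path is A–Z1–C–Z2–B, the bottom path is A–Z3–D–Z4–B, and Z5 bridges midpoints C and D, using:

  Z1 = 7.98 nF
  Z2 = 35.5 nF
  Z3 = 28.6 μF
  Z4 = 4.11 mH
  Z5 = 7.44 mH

Step 1 — Angular frequency: ω = 2π·f = 2π·1940 = 1.219e+04 rad/s.
Step 2 — Component impedances:
  Z1: Z = 1/(jωC) = -j/(ω·C) = 0 - j1.028e+04 Ω
  Z2: Z = 1/(jωC) = -j/(ω·C) = 0 - j2311 Ω
  Z3: Z = 1/(jωC) = -j/(ω·C) = 0 - j2.868 Ω
  Z4: Z = jωL = j·1.219e+04·0.00411 = 0 + j50.1 Ω
  Z5: Z = jωL = j·1.219e+04·0.00744 = 0 + j90.69 Ω
Step 3 — Bridge requires nodal analysis (the Z5 bridge couples midpoints C and D, so the two paths cannot be reduced to a simple series/parallel combination). Setting node B to ground and injecting 1 A at node A, the 3-node admittance system at A, C, D solves to V_A = Z_AB = 0 + j48.39 Ω = 48.39∠90.0° Ω.

Z = 0 + j48.39 Ω = 48.39∠90.0° Ω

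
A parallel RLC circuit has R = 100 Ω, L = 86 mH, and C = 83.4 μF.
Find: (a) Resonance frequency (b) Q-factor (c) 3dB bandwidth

Step 1 — Resonance: ω₀ = 1/√(LC) = 1/√(0.086·8.34e-05) = 373.4 rad/s.
Step 2 — f₀ = ω₀/(2π) = 59.43 Hz.
Step 3 — Parallel Q: Q = R/(ω₀L) = 100/(373.4·0.086) = 3.114.
Step 4 — Bandwidth: Δω = ω₀/Q = 119.9 rad/s; BW = Δω/(2π) = 19.08 Hz.

(a) f₀ = 59.43 Hz  (b) Q = 3.114  (c) BW = 19.08 Hz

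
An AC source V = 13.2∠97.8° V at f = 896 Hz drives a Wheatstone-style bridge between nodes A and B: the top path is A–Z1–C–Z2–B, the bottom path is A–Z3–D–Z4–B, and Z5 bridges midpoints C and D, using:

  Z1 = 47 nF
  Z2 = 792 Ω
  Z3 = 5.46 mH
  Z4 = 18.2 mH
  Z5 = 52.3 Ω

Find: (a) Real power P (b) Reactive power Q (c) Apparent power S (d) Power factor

Step 1 — Angular frequency: ω = 2π·f = 2π·896 = 5630 rad/s.
Step 2 — Component impedances:
  Z1: Z = 1/(jωC) = -j/(ω·C) = 0 - j3779 Ω
  Z2: Z = R = 792 Ω
  Z3: Z = jωL = j·5630·0.00546 = 0 + j30.74 Ω
  Z4: Z = jωL = j·5630·0.0182 = 0 + j102.5 Ω
  Z5: Z = R = 52.3 Ω
Step 3 — Bridge requires nodal analysis (the Z5 bridge couples midpoints C and D, so the two paths cannot be reduced to a simple series/parallel combination). Setting node B to ground and injecting 1 A at node A, the 3-node admittance system at A, C, D solves to V_A = Z_AB = 12.27 + j132.1 Ω = 132.6∠84.7° Ω.
Step 4 — Source phasor: V = 13.2∠97.8° V = -1.791 + j13.08 V.
Step 5 — Current: I = V / Z = 0.09692 + j0.02257 A = 0.09951∠13.1° A.
Step 6 — Complex power: S = V·I* = 0.1215 + j1.308 VA.
Step 7 — Real power: P = Re(S) = 0.1215 W.
Step 8 — Reactive power: Q = Im(S) = 1.308 VAR.
Step 9 — Apparent power: |S| = 1.314 VA.
Step 10 — Power factor: PF = P/|S| = 0.09253 (lagging).

(a) P = 0.1215 W  (b) Q = 1.308 VAR  (c) S = 1.314 VA  (d) PF = 0.09253 (lagging)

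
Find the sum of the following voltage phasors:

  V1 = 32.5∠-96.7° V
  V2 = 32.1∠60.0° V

Step 1 — Convert each phasor to rectangular form:
  V1 = 32.5·(cos(-96.7°) + j·sin(-96.7°)) = -3.792 - j32.28 V
  V2 = 32.1·(cos(60.0°) + j·sin(60.0°)) = 16.05 + j27.8 V
Step 2 — Sum components: V_total = 12.26 - j4.479 V.
Step 3 — Convert to polar: |V_total| = 13.05 V, ∠V_total = -20.1°.

V_total = 13.05∠-20.1° V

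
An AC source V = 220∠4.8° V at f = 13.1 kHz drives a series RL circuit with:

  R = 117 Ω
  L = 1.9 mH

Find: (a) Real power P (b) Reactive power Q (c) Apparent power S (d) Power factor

Step 1 — Angular frequency: ω = 2π·f = 2π·1.31e+04 = 8.231e+04 rad/s.
Step 2 — Component impedances:
  R: Z = R = 117 Ω
  L: Z = jωL = j·8.231e+04·0.0019 = 0 + j156.4 Ω
Step 3 — Series combination: Z_total = R + L = 117 + j156.4 Ω = 195.3∠53.2° Ω.
Step 4 — Source phasor: V = 220∠4.8° V = 219.2 + j18.41 V.
Step 5 — Current: I = V / Z = 0.7479 - j0.8423 A = 1.126∠-48.4° A.
Step 6 — Complex power: S = V·I* = 148.4 + j198.4 VA.
Step 7 — Real power: P = Re(S) = 148.4 W.
Step 8 — Reactive power: Q = Im(S) = 198.4 VAR.
Step 9 — Apparent power: |S| = 247.8 VA.
Step 10 — Power factor: PF = P/|S| = 0.599 (lagging).

(a) P = 148.4 W  (b) Q = 198.4 VAR  (c) S = 247.8 VA  (d) PF = 0.599 (lagging)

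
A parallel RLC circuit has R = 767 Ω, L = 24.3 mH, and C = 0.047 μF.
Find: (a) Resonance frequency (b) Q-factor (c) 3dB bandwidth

Step 1 — Resonance: ω₀ = 1/√(LC) = 1/√(0.0243·4.7e-08) = 2.959e+04 rad/s.
Step 2 — f₀ = ω₀/(2π) = 4709 Hz.
Step 3 — Parallel Q: Q = R/(ω₀L) = 767/(2.959e+04·0.0243) = 1.067.
Step 4 — Bandwidth: Δω = ω₀/Q = 2.774e+04 rad/s; BW = Δω/(2π) = 4415 Hz.

(a) f₀ = 4709 Hz  (b) Q = 1.067  (c) BW = 4415 Hz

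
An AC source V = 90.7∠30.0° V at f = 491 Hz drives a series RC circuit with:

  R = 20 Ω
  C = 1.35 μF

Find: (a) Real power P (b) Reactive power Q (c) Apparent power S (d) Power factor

Step 1 — Angular frequency: ω = 2π·f = 2π·491 = 3085 rad/s.
Step 2 — Component impedances:
  R: Z = R = 20 Ω
  C: Z = 1/(jωC) = -j/(ω·C) = 0 - j240.1 Ω
Step 3 — Series combination: Z_total = R + C = 20 - j240.1 Ω = 240.9∠-85.2° Ω.
Step 4 — Source phasor: V = 90.7∠30.0° V = 78.55 + j45.35 V.
Step 5 — Current: I = V / Z = -0.1605 + j0.3405 A = 0.3764∠115.2° A.
Step 6 — Complex power: S = V·I* = 2.834 - j34.03 VA.
Step 7 — Real power: P = Re(S) = 2.834 W.
Step 8 — Reactive power: Q = Im(S) = -34.03 VAR.
Step 9 — Apparent power: |S| = 34.14 VA.
Step 10 — Power factor: PF = P/|S| = 0.08301 (leading).

(a) P = 2.834 W  (b) Q = -34.03 VAR  (c) S = 34.14 VA  (d) PF = 0.08301 (leading)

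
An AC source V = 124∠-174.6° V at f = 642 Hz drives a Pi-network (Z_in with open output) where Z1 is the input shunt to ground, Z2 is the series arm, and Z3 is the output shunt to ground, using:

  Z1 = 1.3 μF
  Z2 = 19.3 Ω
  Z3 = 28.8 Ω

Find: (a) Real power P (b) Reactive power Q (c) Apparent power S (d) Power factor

Step 1 — Angular frequency: ω = 2π·f = 2π·642 = 4034 rad/s.
Step 2 — Component impedances:
  Z1: Z = 1/(jωC) = -j/(ω·C) = 0 - j190.7 Ω
  Z2: Z = R = 19.3 Ω
  Z3: Z = R = 28.8 Ω
Step 3 — With open output, the series arm Z2 and the output shunt Z3 appear in series to ground: Z2 + Z3 = 48.1 Ω.
Step 4 — Parallel with input shunt Z1: Z_in = Z1 || (Z2 + Z3) = 45.22 - j11.41 Ω = 46.64∠-14.2° Ω.
Step 5 — Source phasor: V = 124∠-174.6° V = -123.4 - j11.67 V.
Step 6 — Current: I = V / Z = -2.505 - j0.89 A = 2.659∠-160.4° A.
Step 7 — Complex power: S = V·I* = 319.7 - j80.63 VA.
Step 8 — Real power: P = Re(S) = 319.7 W.
Step 9 — Reactive power: Q = Im(S) = -80.63 VAR.
Step 10 — Apparent power: |S| = 329.7 VA.
Step 11 — Power factor: PF = P/|S| = 0.9696 (leading).

(a) P = 319.7 W  (b) Q = -80.63 VAR  (c) S = 329.7 VA  (d) PF = 0.9696 (leading)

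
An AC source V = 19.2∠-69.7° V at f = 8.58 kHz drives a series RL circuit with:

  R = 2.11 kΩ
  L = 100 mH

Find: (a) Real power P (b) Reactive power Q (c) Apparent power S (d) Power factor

Step 1 — Angular frequency: ω = 2π·f = 2π·8580 = 5.391e+04 rad/s.
Step 2 — Component impedances:
  R: Z = R = 2110 Ω
  L: Z = jωL = j·5.391e+04·0.1 = 0 + j5391 Ω
Step 3 — Series combination: Z_total = R + L = 2110 + j5391 Ω = 5789∠68.6° Ω.
Step 4 — Source phasor: V = 19.2∠-69.7° V = 6.661 - j18.01 V.
Step 5 — Current: I = V / Z = -0.002477 - j0.002205 A = 0.003317∠-138.3° A.
Step 6 — Complex power: S = V·I* = 0.02321 + j0.0593 VA.
Step 7 — Real power: P = Re(S) = 0.02321 W.
Step 8 — Reactive power: Q = Im(S) = 0.0593 VAR.
Step 9 — Apparent power: |S| = 0.06368 VA.
Step 10 — Power factor: PF = P/|S| = 0.3645 (lagging).

(a) P = 0.02321 W  (b) Q = 0.0593 VAR  (c) S = 0.06368 VA  (d) PF = 0.3645 (lagging)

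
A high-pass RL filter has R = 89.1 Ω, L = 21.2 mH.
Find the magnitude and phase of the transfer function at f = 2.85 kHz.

Step 1 — Angular frequency: ω = 2π·2850 = 1.791e+04 rad/s.
Step 2 — Transfer function: H(jω) = jωL/(R + jωL).
Step 3 — Numerator jωL = j·379.6; denominator R + jωL = 89.1 + j379.6.
Step 4 — H = 0.9478 + j0.2224.
Step 5 — Magnitude: |H| = 0.9735 (-0.2 dB); phase: φ = 13.2°.

|H| = 0.9735 (-0.2 dB), φ = 13.2°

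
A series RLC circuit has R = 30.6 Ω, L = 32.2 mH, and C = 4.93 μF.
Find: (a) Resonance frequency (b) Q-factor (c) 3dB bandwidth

Step 1 — Resonance condition Im(Z)=0 gives ω₀ = 1/√(LC).
Step 2 — ω₀ = 1/√(0.0322·4.93e-06) = 2510 rad/s.
Step 3 — f₀ = ω₀/(2π) = 399.5 Hz.
Step 4 — Series Q: Q = ω₀L/R = 2510·0.0322/30.6 = 2.641.
Step 5 — 3dB bandwidth: Δω = ω₀/Q = 950.3 rad/s; BW = Δω/(2π) = 151.2 Hz.

(a) f₀ = 399.5 Hz  (b) Q = 2.641  (c) BW = 151.2 Hz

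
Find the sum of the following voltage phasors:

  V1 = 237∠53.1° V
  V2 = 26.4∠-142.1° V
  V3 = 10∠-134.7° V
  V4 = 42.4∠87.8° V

Step 1 — Convert each phasor to rectangular form:
  V1 = 237·(cos(53.1°) + j·sin(53.1°)) = 142.3 + j189.5 V
  V2 = 26.4·(cos(-142.1°) + j·sin(-142.1°)) = -20.83 - j16.22 V
  V3 = 10·(cos(-134.7°) + j·sin(-134.7°)) = -7.034 - j7.108 V
  V4 = 42.4·(cos(87.8°) + j·sin(87.8°)) = 1.628 + j42.37 V
Step 2 — Sum components: V_total = 116.1 + j208.6 V.
Step 3 — Convert to polar: |V_total| = 238.7 V, ∠V_total = 60.9°.

V_total = 238.7∠60.9° V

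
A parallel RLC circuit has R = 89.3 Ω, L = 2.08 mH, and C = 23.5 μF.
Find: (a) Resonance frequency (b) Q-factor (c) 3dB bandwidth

Step 1 — Resonance: ω₀ = 1/√(LC) = 1/√(0.00208·2.35e-05) = 4523 rad/s.
Step 2 — f₀ = ω₀/(2π) = 719.9 Hz.
Step 3 — Parallel Q: Q = R/(ω₀L) = 89.3/(4523·0.00208) = 9.492.
Step 4 — Bandwidth: Δω = ω₀/Q = 476.5 rad/s; BW = Δω/(2π) = 75.84 Hz.

(a) f₀ = 719.9 Hz  (b) Q = 9.492  (c) BW = 75.84 Hz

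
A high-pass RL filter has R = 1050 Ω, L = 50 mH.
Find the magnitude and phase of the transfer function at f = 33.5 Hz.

Step 1 — Angular frequency: ω = 2π·33.5 = 210.5 rad/s.
Step 2 — Transfer function: H(jω) = jωL/(R + jωL).
Step 3 — Numerator jωL = j·10.52; denominator R + jωL = 1050 + j10.52.
Step 4 — H = 0.0001005 + j0.01002.
Step 5 — Magnitude: |H| = 0.01002 (-40.0 dB); phase: φ = 89.4°.

|H| = 0.01002 (-40.0 dB), φ = 89.4°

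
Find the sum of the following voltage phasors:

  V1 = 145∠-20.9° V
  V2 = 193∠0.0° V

Step 1 — Convert each phasor to rectangular form:
  V1 = 145·(cos(-20.9°) + j·sin(-20.9°)) = 135.5 - j51.73 V
  V2 = 193·(cos(0.0°) + j·sin(0.0°)) = 193 V
Step 2 — Sum components: V_total = 328.5 - j51.73 V.
Step 3 — Convert to polar: |V_total| = 332.5 V, ∠V_total = -8.9°.

V_total = 332.5∠-8.9° V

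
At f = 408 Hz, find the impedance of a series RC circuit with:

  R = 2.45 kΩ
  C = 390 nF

Step 1 — Angular frequency: ω = 2π·f = 2π·408 = 2564 rad/s.
Step 2 — Component impedances:
  R: Z = R = 2450 Ω
  C: Z = 1/(jωC) = -j/(ω·C) = 0 - j1000 Ω
Step 3 — Series combination: Z_total = R + C = 2450 - j1000 Ω = 2646∠-22.2° Ω.

Z = 2450 - j1000 Ω = 2646∠-22.2° Ω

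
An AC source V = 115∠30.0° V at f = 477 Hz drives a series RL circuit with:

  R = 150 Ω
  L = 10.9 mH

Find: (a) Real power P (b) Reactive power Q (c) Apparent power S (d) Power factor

Step 1 — Angular frequency: ω = 2π·f = 2π·477 = 2997 rad/s.
Step 2 — Component impedances:
  R: Z = R = 150 Ω
  L: Z = jωL = j·2997·0.0109 = 0 + j32.67 Ω
Step 3 — Series combination: Z_total = R + L = 150 + j32.67 Ω = 153.5∠12.3° Ω.
Step 4 — Source phasor: V = 115∠30.0° V = 99.59 + j57.5 V.
Step 5 — Current: I = V / Z = 0.7136 + j0.2279 A = 0.7491∠17.7° A.
Step 6 — Complex power: S = V·I* = 84.17 + j18.33 VA.
Step 7 — Real power: P = Re(S) = 84.17 W.
Step 8 — Reactive power: Q = Im(S) = 18.33 VAR.
Step 9 — Apparent power: |S| = 86.15 VA.
Step 10 — Power factor: PF = P/|S| = 0.9771 (lagging).

(a) P = 84.17 W  (b) Q = 18.33 VAR  (c) S = 86.15 VA  (d) PF = 0.9771 (lagging)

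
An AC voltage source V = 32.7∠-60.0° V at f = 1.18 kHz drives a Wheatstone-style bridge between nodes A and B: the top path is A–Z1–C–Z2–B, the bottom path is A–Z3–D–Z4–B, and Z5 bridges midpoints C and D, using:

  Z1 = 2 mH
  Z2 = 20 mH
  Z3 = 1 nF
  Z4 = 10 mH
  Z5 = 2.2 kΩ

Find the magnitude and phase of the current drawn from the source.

Step 1 — Angular frequency: ω = 2π·f = 2π·1180 = 7414 rad/s.
Step 2 — Component impedances:
  Z1: Z = jωL = j·7414·0.002 = 0 + j14.83 Ω
  Z2: Z = jωL = j·7414·0.02 = 0 + j148.3 Ω
  Z3: Z = 1/(jωC) = -j/(ω·C) = 0 - j1.349e+05 Ω
  Z4: Z = jωL = j·7414·0.01 = 0 + j74.14 Ω
  Z5: Z = R = 2200 Ω
Step 3 — Bridge requires nodal analysis (the Z5 bridge couples midpoints C and D, so the two paths cannot be reduced to a simple series/parallel combination). Setting node B to ground and injecting 1 A at node A, the 3-node admittance system at A, C, D solves to V_A = Z_AB = 9.929 + j162.3 Ω = 162.6∠86.5° Ω.
Step 4 — Source phasor: V = 32.7∠-60.0° V = 16.35 - j28.32 V.
Step 5 — Ohm's law: I = V / Z_total = (16.35 - j28.32) / (9.929 + j162.3) = -0.1677 - j0.111 A.
Step 6 — Convert to polar: |I| = 0.2011 A, ∠I = -146.5°.

I = 0.2011∠-146.5° A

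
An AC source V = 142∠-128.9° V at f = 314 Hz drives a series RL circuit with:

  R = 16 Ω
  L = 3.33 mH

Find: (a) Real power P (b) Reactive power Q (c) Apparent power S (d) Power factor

Step 1 — Angular frequency: ω = 2π·f = 2π·314 = 1973 rad/s.
Step 2 — Component impedances:
  R: Z = R = 16 Ω
  L: Z = jωL = j·1973·0.00333 = 0 + j6.57 Ω
Step 3 — Series combination: Z_total = R + L = 16 + j6.57 Ω = 17.3∠22.3° Ω.
Step 4 — Source phasor: V = 142∠-128.9° V = -89.17 - j110.5 V.
Step 5 — Current: I = V / Z = -7.196 - j3.952 A = 8.21∠-151.2° A.
Step 6 — Complex power: S = V·I* = 1078 + j442.8 VA.
Step 7 — Real power: P = Re(S) = 1078 W.
Step 8 — Reactive power: Q = Im(S) = 442.8 VAR.
Step 9 — Apparent power: |S| = 1166 VA.
Step 10 — Power factor: PF = P/|S| = 0.9251 (lagging).

(a) P = 1078 W  (b) Q = 442.8 VAR  (c) S = 1166 VA  (d) PF = 0.9251 (lagging)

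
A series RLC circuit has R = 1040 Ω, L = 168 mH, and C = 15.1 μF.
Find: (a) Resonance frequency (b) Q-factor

Step 1 — Resonance condition Im(Z)=0 gives ω₀ = 1/√(LC).
Step 2 — ω₀ = 1/√(0.168·1.51e-05) = 627.9 rad/s.
Step 3 — f₀ = ω₀/(2π) = 99.93 Hz.
Step 4 — Series Q: Q = ω₀L/R = 627.9·0.168/1040 = 0.1014.

(a) f₀ = 99.93 Hz  (b) Q = 0.1014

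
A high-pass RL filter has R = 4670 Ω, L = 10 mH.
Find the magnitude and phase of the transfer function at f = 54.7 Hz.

Step 1 — Angular frequency: ω = 2π·54.7 = 343.7 rad/s.
Step 2 — Transfer function: H(jω) = jωL/(R + jωL).
Step 3 — Numerator jωL = j·3.437; denominator R + jωL = 4670 + j3.437.
Step 4 — H = 5.416e-07 + j0.000736.
Step 5 — Magnitude: |H| = 0.000736 (-62.7 dB); phase: φ = 90.0°.

|H| = 0.000736 (-62.7 dB), φ = 90.0°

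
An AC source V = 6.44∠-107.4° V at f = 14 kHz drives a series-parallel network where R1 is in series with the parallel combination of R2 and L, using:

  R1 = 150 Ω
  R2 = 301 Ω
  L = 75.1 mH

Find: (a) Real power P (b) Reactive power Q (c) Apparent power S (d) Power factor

Step 1 — Angular frequency: ω = 2π·f = 2π·1.4e+04 = 8.796e+04 rad/s.
Step 2 — Component impedances:
  R1: Z = R = 150 Ω
  R2: Z = R = 301 Ω
  L: Z = jωL = j·8.796e+04·0.0751 = 0 + j6606 Ω
Step 3 — Parallel branch: R2 || L = 1/(1/R2 + 1/L) = 300.4 + j13.69 Ω.
Step 4 — Series with R1: Z_total = R1 + (R2 || L) = 450.4 + j13.69 Ω = 450.6∠1.7° Ω.
Step 5 — Source phasor: V = 6.44∠-107.4° V = -1.926 - j6.145 V.
Step 6 — Current: I = V / Z = -0.004686 - j0.0135 A = 0.01429∠-109.1° A.
Step 7 — Complex power: S = V·I* = 0.092 + j0.002796 VA.
Step 8 — Real power: P = Re(S) = 0.092 W.
Step 9 — Reactive power: Q = Im(S) = 0.002796 VAR.
Step 10 — Apparent power: |S| = 0.09204 VA.
Step 11 — Power factor: PF = P/|S| = 0.9995 (lagging).

(a) P = 0.092 W  (b) Q = 0.002796 VAR  (c) S = 0.09204 VA  (d) PF = 0.9995 (lagging)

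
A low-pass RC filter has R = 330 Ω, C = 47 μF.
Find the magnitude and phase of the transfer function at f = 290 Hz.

Step 1 — Angular frequency: ω = 2π·290 = 1822 rad/s.
Step 2 — Transfer function: H(jω) = 1/(1 + jωRC).
Step 3 — Denominator: 1 + jωRC = 1 + j·1822·330·4.7e-05 = 1 + j28.26.
Step 4 — H = 0.00125 - j0.03534.
Step 5 — Magnitude: |H| = 0.03536 (-29.0 dB); phase: φ = -88.0°.

|H| = 0.03536 (-29.0 dB), φ = -88.0°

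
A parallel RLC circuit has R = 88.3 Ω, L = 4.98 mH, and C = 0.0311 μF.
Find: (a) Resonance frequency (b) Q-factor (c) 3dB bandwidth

Step 1 — Resonance: ω₀ = 1/√(LC) = 1/√(0.00498·3.11e-08) = 8.035e+04 rad/s.
Step 2 — f₀ = ω₀/(2π) = 1.279e+04 Hz.
Step 3 — Parallel Q: Q = R/(ω₀L) = 88.3/(8.035e+04·0.00498) = 0.2207.
Step 4 — Bandwidth: Δω = ω₀/Q = 3.641e+05 rad/s; BW = Δω/(2π) = 5.796e+04 Hz.

(a) f₀ = 1.279e+04 Hz  (b) Q = 0.2207  (c) BW = 5.796e+04 Hz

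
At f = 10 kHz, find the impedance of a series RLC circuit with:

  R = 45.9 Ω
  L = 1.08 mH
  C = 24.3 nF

Step 1 — Angular frequency: ω = 2π·f = 2π·1e+04 = 6.283e+04 rad/s.
Step 2 — Component impedances:
  R: Z = R = 45.9 Ω
  L: Z = jωL = j·6.283e+04·0.00108 = 0 + j67.86 Ω
  C: Z = 1/(jωC) = -j/(ω·C) = 0 - j655 Ω
Step 3 — Series combination: Z_total = R + L + C = 45.9 - j587.1 Ω = 588.9∠-85.5° Ω.

Z = 45.9 - j587.1 Ω = 588.9∠-85.5° Ω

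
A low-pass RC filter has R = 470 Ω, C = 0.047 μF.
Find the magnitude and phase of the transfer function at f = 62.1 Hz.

Step 1 — Angular frequency: ω = 2π·62.1 = 390.2 rad/s.
Step 2 — Transfer function: H(jω) = 1/(1 + jωRC).
Step 3 — Denominator: 1 + jωRC = 1 + j·390.2·470·4.7e-08 = 1 + j0.008619.
Step 4 — H = 0.9999 - j0.008619.
Step 5 — Magnitude: |H| = 1 (-0.0 dB); phase: φ = -0.5°.

|H| = 1 (-0.0 dB), φ = -0.5°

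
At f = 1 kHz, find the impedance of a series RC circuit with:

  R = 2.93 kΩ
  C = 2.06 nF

Step 1 — Angular frequency: ω = 2π·f = 2π·1000 = 6283 rad/s.
Step 2 — Component impedances:
  R: Z = R = 2930 Ω
  C: Z = 1/(jωC) = -j/(ω·C) = 0 - j7.726e+04 Ω
Step 3 — Series combination: Z_total = R + C = 2930 - j7.726e+04 Ω = 7.732e+04∠-87.8° Ω.

Z = 2930 - j7.726e+04 Ω = 7.732e+04∠-87.8° Ω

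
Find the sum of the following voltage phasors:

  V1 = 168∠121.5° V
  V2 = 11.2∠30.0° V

Step 1 — Convert each phasor to rectangular form:
  V1 = 168·(cos(121.5°) + j·sin(121.5°)) = -87.78 + j143.2 V
  V2 = 11.2·(cos(30.0°) + j·sin(30.0°)) = 9.699 + j5.6 V
Step 2 — Sum components: V_total = -78.08 + j148.8 V.
Step 3 — Convert to polar: |V_total| = 168.1 V, ∠V_total = 117.7°.

V_total = 168.1∠117.7° V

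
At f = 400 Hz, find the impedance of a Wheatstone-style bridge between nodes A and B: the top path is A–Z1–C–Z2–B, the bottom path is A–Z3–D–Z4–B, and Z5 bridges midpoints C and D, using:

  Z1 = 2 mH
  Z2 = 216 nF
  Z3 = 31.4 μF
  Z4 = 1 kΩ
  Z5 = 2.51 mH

Step 1 — Angular frequency: ω = 2π·f = 2π·400 = 2513 rad/s.
Step 2 — Component impedances:
  Z1: Z = jωL = j·2513·0.002 = 0 + j5.027 Ω
  Z2: Z = 1/(jωC) = -j/(ω·C) = 0 - j1842 Ω
  Z3: Z = 1/(jωC) = -j/(ω·C) = 0 - j12.67 Ω
  Z4: Z = R = 1000 Ω
  Z5: Z = jωL = j·2513·0.00251 = 0 + j6.308 Ω
Step 3 — Bridge requires nodal analysis (the Z5 bridge couples midpoints C and D, so the two paths cannot be reduced to a simple series/parallel combination). Setting node B to ground and injecting 1 A at node A, the 3-node admittance system at A, C, D solves to V_A = Z_AB = 816.9 - j342.9 Ω = 885.9∠-22.8° Ω.

Z = 816.9 - j342.9 Ω = 885.9∠-22.8° Ω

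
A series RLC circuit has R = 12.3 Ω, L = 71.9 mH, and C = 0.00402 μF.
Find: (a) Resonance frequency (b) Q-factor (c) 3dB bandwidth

Step 1 — Resonance: ω₀ = 1/√(LC) = 1/√(0.0719·4.02e-09) = 5.882e+04 rad/s.
Step 2 — f₀ = ω₀/(2π) = 9361 Hz.
Step 3 — Series Q: Q = ω₀L/R = 5.882e+04·0.0719/12.3 = 343.8.
Step 4 — Bandwidth: Δω = ω₀/Q = 171.1 rad/s; BW = Δω/(2π) = 27.23 Hz.

(a) f₀ = 9361 Hz  (b) Q = 343.8  (c) BW = 27.23 Hz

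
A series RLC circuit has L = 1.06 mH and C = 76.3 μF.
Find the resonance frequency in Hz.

Step 1 — Resonance condition Im(Z)=0 gives ω₀ = 1/√(LC).
Step 2 — ω₀ = 1/√(0.00106·7.63e-05) = 3516 rad/s.
Step 3 — f₀ = ω₀/(2π) = 559.6 Hz.

f₀ = 559.6 Hz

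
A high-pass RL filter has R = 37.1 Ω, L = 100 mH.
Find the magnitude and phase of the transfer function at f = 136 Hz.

Step 1 — Angular frequency: ω = 2π·136 = 854.5 rad/s.
Step 2 — Transfer function: H(jω) = jωL/(R + jωL).
Step 3 — Numerator jωL = j·85.45; denominator R + jωL = 37.1 + j85.45.
Step 4 — H = 0.8414 + j0.3653.
Step 5 — Magnitude: |H| = 0.9173 (-0.7 dB); phase: φ = 23.5°.

|H| = 0.9173 (-0.7 dB), φ = 23.5°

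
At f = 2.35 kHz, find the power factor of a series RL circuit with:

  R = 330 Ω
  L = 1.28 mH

Step 1 — Angular frequency: ω = 2π·f = 2π·2350 = 1.477e+04 rad/s.
Step 2 — Component impedances:
  R: Z = R = 330 Ω
  L: Z = jωL = j·1.477e+04·0.00128 = 0 + j18.9 Ω
Step 3 — Series combination: Z_total = R + L = 330 + j18.9 Ω = 330.5∠3.3° Ω.
Step 4 — Power factor: PF = cos(φ) = Re(Z)/|Z| = 330/330.54 = 0.9984.
Step 5 — Type: Im(Z) = 18.9 ⇒ lagging (phase φ = 3.3°).

PF = 0.9984 (lagging, φ = 3.3°)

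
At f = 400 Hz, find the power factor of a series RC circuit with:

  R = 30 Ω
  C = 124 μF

Step 1 — Angular frequency: ω = 2π·f = 2π·400 = 2513 rad/s.
Step 2 — Component impedances:
  R: Z = R = 30 Ω
  C: Z = 1/(jωC) = -j/(ω·C) = 0 - j3.209 Ω
Step 3 — Series combination: Z_total = R + C = 30 - j3.209 Ω = 30.17∠-6.1° Ω.
Step 4 — Power factor: PF = cos(φ) = Re(Z)/|Z| = 30/30.171 = 0.9943.
Step 5 — Type: Im(Z) = -3.209 ⇒ leading (phase φ = -6.1°).

PF = 0.9943 (leading, φ = -6.1°)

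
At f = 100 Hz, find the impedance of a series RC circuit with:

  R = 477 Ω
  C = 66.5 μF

Step 1 — Angular frequency: ω = 2π·f = 2π·100 = 628.3 rad/s.
Step 2 — Component impedances:
  R: Z = R = 477 Ω
  C: Z = 1/(jωC) = -j/(ω·C) = 0 - j23.93 Ω
Step 3 — Series combination: Z_total = R + C = 477 - j23.93 Ω = 477.6∠-2.9° Ω.

Z = 477 - j23.93 Ω = 477.6∠-2.9° Ω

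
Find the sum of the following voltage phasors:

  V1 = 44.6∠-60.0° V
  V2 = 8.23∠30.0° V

Step 1 — Convert each phasor to rectangular form:
  V1 = 44.6·(cos(-60.0°) + j·sin(-60.0°)) = 22.3 - j38.62 V
  V2 = 8.23·(cos(30.0°) + j·sin(30.0°)) = 7.127 + j4.115 V
Step 2 — Sum components: V_total = 29.43 - j34.51 V.
Step 3 — Convert to polar: |V_total| = 45.35 V, ∠V_total = -49.5°.

V_total = 45.35∠-49.5° V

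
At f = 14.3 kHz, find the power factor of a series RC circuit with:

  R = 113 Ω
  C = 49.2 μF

Step 1 — Angular frequency: ω = 2π·f = 2π·1.43e+04 = 8.985e+04 rad/s.
Step 2 — Component impedances:
  R: Z = R = 113 Ω
  C: Z = 1/(jωC) = -j/(ω·C) = 0 - j0.2262 Ω
Step 3 — Series combination: Z_total = R + C = 113 - j0.2262 Ω = 113∠-0.1° Ω.
Step 4 — Power factor: PF = cos(φ) = Re(Z)/|Z| = 113/113 = 1.
Step 5 — Type: Im(Z) = -0.2262 ⇒ leading (phase φ = -0.1°).

PF = 1 (leading, φ = -0.1°)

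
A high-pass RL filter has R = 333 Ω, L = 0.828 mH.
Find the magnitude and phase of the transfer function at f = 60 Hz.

Step 1 — Angular frequency: ω = 2π·60 = 377 rad/s.
Step 2 — Transfer function: H(jω) = jωL/(R + jωL).
Step 3 — Numerator jωL = j·0.3121; denominator R + jωL = 333 + j0.3121.
Step 4 — H = 8.787e-07 + j0.0009374.
Step 5 — Magnitude: |H| = 0.0009374 (-60.6 dB); phase: φ = 89.9°.

|H| = 0.0009374 (-60.6 dB), φ = 89.9°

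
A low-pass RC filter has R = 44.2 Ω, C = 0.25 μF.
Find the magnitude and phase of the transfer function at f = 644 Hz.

Step 1 — Angular frequency: ω = 2π·644 = 4046 rad/s.
Step 2 — Transfer function: H(jω) = 1/(1 + jωRC).
Step 3 — Denominator: 1 + jωRC = 1 + j·4046·44.2·2.5e-07 = 1 + j0.04471.
Step 4 — H = 0.998 - j0.04462.
Step 5 — Magnitude: |H| = 0.999 (-0.0 dB); phase: φ = -2.6°.

|H| = 0.999 (-0.0 dB), φ = -2.6°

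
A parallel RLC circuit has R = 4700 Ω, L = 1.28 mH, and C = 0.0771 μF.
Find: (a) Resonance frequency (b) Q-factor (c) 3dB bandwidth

Step 1 — Resonance: ω₀ = 1/√(LC) = 1/√(0.00128·7.71e-08) = 1.007e+05 rad/s.
Step 2 — f₀ = ω₀/(2π) = 1.602e+04 Hz.
Step 3 — Parallel Q: Q = R/(ω₀L) = 4700/(1.007e+05·0.00128) = 36.48.
Step 4 — Bandwidth: Δω = ω₀/Q = 2760 rad/s; BW = Δω/(2π) = 439.2 Hz.

(a) f₀ = 1.602e+04 Hz  (b) Q = 36.48  (c) BW = 439.2 Hz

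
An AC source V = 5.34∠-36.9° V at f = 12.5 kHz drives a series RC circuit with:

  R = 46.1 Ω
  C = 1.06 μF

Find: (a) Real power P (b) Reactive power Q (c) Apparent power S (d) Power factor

Step 1 — Angular frequency: ω = 2π·f = 2π·1.25e+04 = 7.854e+04 rad/s.
Step 2 — Component impedances:
  R: Z = R = 46.1 Ω
  C: Z = 1/(jωC) = -j/(ω·C) = 0 - j12.01 Ω
Step 3 — Series combination: Z_total = R + C = 46.1 - j12.01 Ω = 47.64∠-14.6° Ω.
Step 4 — Source phasor: V = 5.34∠-36.9° V = 4.27 - j3.206 V.
Step 5 — Current: I = V / Z = 0.1037 - j0.04253 A = 0.1121∠-22.3° A.
Step 6 — Complex power: S = V·I* = 0.5792 - j0.1509 VA.
Step 7 — Real power: P = Re(S) = 0.5792 W.
Step 8 — Reactive power: Q = Im(S) = -0.1509 VAR.
Step 9 — Apparent power: |S| = 0.5986 VA.
Step 10 — Power factor: PF = P/|S| = 0.9677 (leading).

(a) P = 0.5792 W  (b) Q = -0.1509 VAR  (c) S = 0.5986 VA  (d) PF = 0.9677 (leading)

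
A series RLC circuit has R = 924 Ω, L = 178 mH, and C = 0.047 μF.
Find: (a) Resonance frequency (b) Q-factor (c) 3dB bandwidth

Step 1 — Resonance: ω₀ = 1/√(LC) = 1/√(0.178·4.7e-08) = 1.093e+04 rad/s.
Step 2 — f₀ = ω₀/(2π) = 1740 Hz.
Step 3 — Series Q: Q = ω₀L/R = 1.093e+04·0.178/924 = 2.106.
Step 4 — Bandwidth: Δω = ω₀/Q = 5191 rad/s; BW = Δω/(2π) = 826.2 Hz.

(a) f₀ = 1740 Hz  (b) Q = 2.106  (c) BW = 826.2 Hz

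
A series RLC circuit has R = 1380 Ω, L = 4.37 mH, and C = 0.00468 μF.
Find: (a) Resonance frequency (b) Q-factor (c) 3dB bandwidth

Step 1 — Resonance: ω₀ = 1/√(LC) = 1/√(0.00437·4.68e-09) = 2.211e+05 rad/s.
Step 2 — f₀ = ω₀/(2π) = 3.519e+04 Hz.
Step 3 — Series Q: Q = ω₀L/R = 2.211e+05·0.00437/1380 = 0.7002.
Step 4 — Bandwidth: Δω = ω₀/Q = 3.158e+05 rad/s; BW = Δω/(2π) = 5.026e+04 Hz.

(a) f₀ = 3.519e+04 Hz  (b) Q = 0.7002  (c) BW = 5.026e+04 Hz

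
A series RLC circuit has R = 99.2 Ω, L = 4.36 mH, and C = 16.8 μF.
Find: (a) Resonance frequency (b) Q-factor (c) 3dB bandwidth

Step 1 — Resonance: ω₀ = 1/√(LC) = 1/√(0.00436·1.68e-05) = 3695 rad/s.
Step 2 — f₀ = ω₀/(2π) = 588.1 Hz.
Step 3 — Series Q: Q = ω₀L/R = 3695·0.00436/99.2 = 0.1624.
Step 4 — Bandwidth: Δω = ω₀/Q = 2.275e+04 rad/s; BW = Δω/(2π) = 3621 Hz.

(a) f₀ = 588.1 Hz  (b) Q = 0.1624  (c) BW = 3621 Hz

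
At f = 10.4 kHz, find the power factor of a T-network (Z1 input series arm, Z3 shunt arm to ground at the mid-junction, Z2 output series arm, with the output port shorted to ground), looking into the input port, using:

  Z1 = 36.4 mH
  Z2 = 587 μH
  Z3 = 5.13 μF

Step 1 — Angular frequency: ω = 2π·f = 2π·1.04e+04 = 6.535e+04 rad/s.
Step 2 — Component impedances:
  Z1: Z = jωL = j·6.535e+04·0.0364 = 0 + j2379 Ω
  Z2: Z = jωL = j·6.535e+04·0.000587 = 0 + j38.36 Ω
  Z3: Z = 1/(jωC) = -j/(ω·C) = 0 - j2.983 Ω
Step 3 — With the output port shorted to ground, the output series arm Z2 runs from the junction to ground; the shunt arm Z3 also runs from the junction to ground. They appear in parallel: Z3 || Z2 = 0 - j3.235 Ω.
Step 4 — Series with input arm Z1: Z_in = Z1 + (Z3 || Z2) = 0 + j2375 Ω = 2375∠90.0° Ω.
Step 5 — Power factor: PF = cos(φ) = Re(Z)/|Z| = 0/2375 = 0.
Step 6 — Type: Im(Z) = 2375 ⇒ lagging (phase φ = 90.0°).

PF = 0 (lagging, φ = 90.0°)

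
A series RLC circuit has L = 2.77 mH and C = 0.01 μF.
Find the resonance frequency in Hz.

Step 1 — Resonance condition Im(Z)=0 gives ω₀ = 1/√(LC).
Step 2 — ω₀ = 1/√(0.00277·1e-08) = 1.9e+05 rad/s.
Step 3 — f₀ = ω₀/(2π) = 3.024e+04 Hz.

f₀ = 3.024e+04 Hz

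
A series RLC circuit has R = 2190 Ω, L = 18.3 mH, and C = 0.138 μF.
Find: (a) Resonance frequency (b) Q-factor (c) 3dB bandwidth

Step 1 — Resonance condition Im(Z)=0 gives ω₀ = 1/√(LC).
Step 2 — ω₀ = 1/√(0.0183·1.38e-07) = 1.99e+04 rad/s.
Step 3 — f₀ = ω₀/(2π) = 3167 Hz.
Step 4 — Series Q: Q = ω₀L/R = 1.99e+04·0.0183/2190 = 0.1663.
Step 5 — 3dB bandwidth: Δω = ω₀/Q = 1.197e+05 rad/s; BW = Δω/(2π) = 1.905e+04 Hz.

(a) f₀ = 3167 Hz  (b) Q = 0.1663  (c) BW = 1.905e+04 Hz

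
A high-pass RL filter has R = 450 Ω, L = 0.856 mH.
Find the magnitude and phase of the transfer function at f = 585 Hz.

Step 1 — Angular frequency: ω = 2π·585 = 3676 rad/s.
Step 2 — Transfer function: H(jω) = jωL/(R + jωL).
Step 3 — Numerator jωL = j·3.146; denominator R + jωL = 450 + j3.146.
Step 4 — H = 4.888e-05 + j0.006992.
Step 5 — Magnitude: |H| = 0.006992 (-43.1 dB); phase: φ = 89.6°.

|H| = 0.006992 (-43.1 dB), φ = 89.6°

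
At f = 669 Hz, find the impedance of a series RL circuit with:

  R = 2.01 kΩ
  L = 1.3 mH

Step 1 — Angular frequency: ω = 2π·f = 2π·669 = 4203 rad/s.
Step 2 — Component impedances:
  R: Z = R = 2010 Ω
  L: Z = jωL = j·4203·0.0013 = 0 + j5.464 Ω
Step 3 — Series combination: Z_total = R + L = 2010 + j5.464 Ω = 2010∠0.2° Ω.

Z = 2010 + j5.464 Ω = 2010∠0.2° Ω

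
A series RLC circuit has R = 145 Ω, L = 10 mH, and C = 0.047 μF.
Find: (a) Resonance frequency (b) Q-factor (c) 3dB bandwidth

Step 1 — Resonance condition Im(Z)=0 gives ω₀ = 1/√(LC).
Step 2 — ω₀ = 1/√(0.01·4.7e-08) = 4.613e+04 rad/s.
Step 3 — f₀ = ω₀/(2π) = 7341 Hz.
Step 4 — Series Q: Q = ω₀L/R = 4.613e+04·0.01/145 = 3.181.
Step 5 — 3dB bandwidth: Δω = ω₀/Q = 1.45e+04 rad/s; BW = Δω/(2π) = 2308 Hz.

(a) f₀ = 7341 Hz  (b) Q = 3.181  (c) BW = 2308 Hz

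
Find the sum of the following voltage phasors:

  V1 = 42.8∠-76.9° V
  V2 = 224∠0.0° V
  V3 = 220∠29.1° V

Step 1 — Convert each phasor to rectangular form:
  V1 = 42.8·(cos(-76.9°) + j·sin(-76.9°)) = 9.701 - j41.69 V
  V2 = 224·(cos(0.0°) + j·sin(0.0°)) = 224 V
  V3 = 220·(cos(29.1°) + j·sin(29.1°)) = 192.2 + j107 V
Step 2 — Sum components: V_total = 425.9 + j65.31 V.
Step 3 — Convert to polar: |V_total| = 430.9 V, ∠V_total = 8.7°.

V_total = 430.9∠8.7° V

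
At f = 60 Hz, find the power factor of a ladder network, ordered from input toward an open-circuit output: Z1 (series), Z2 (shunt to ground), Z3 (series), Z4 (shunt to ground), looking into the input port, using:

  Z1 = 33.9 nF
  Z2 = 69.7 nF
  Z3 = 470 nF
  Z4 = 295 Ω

Step 1 — Angular frequency: ω = 2π·f = 2π·60 = 377 rad/s.
Step 2 — Component impedances:
  Z1: Z = 1/(jωC) = -j/(ω·C) = 0 - j7.825e+04 Ω
  Z2: Z = 1/(jωC) = -j/(ω·C) = 0 - j3.806e+04 Ω
  Z3: Z = 1/(jωC) = -j/(ω·C) = 0 - j5644 Ω
  Z4: Z = R = 295 Ω
Step 3 — Ladder network (open output): work backward from the far end, alternating series and parallel combinations. Z_in = 223.7 - j8.316e+04 Ω = 8.316e+04∠-89.8° Ω.
Step 4 — Power factor: PF = cos(φ) = Re(Z)/|Z| = 223.7/8.316e+04 = 0.00269.
Step 5 — Type: Im(Z) = -8.316e+04 ⇒ leading (phase φ = -89.8°).

PF = 0.00269 (leading, φ = -89.8°)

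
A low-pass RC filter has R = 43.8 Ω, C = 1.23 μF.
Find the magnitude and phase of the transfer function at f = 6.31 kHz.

Step 1 — Angular frequency: ω = 2π·6310 = 3.965e+04 rad/s.
Step 2 — Transfer function: H(jω) = 1/(1 + jωRC).
Step 3 — Denominator: 1 + jωRC = 1 + j·3.965e+04·43.8·1.23e-06 = 1 + j2.136.
Step 4 — H = 0.1798 - j0.384.
Step 5 — Magnitude: |H| = 0.424 (-7.5 dB); phase: φ = -64.9°.

|H| = 0.424 (-7.5 dB), φ = -64.9°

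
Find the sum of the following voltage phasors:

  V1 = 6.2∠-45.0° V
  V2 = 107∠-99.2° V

Step 1 — Convert each phasor to rectangular form:
  V1 = 6.2·(cos(-45.0°) + j·sin(-45.0°)) = 4.384 - j4.384 V
  V2 = 107·(cos(-99.2°) + j·sin(-99.2°)) = -17.11 - j105.6 V
Step 2 — Sum components: V_total = -12.72 - j110 V.
Step 3 — Convert to polar: |V_total| = 110.7 V, ∠V_total = -96.6°.

V_total = 110.7∠-96.6° V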